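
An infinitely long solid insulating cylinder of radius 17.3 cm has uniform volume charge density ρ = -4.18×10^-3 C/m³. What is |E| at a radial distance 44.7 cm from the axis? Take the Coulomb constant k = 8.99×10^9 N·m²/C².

1.58×10^7 N/C

Coaxial Gaussian cylinder, radius r = 44.7 cm, length L (r > 17.3 cm, full cross-section enclosed).
λ_enc = ρ·πR² = (-4.18×10^-3)π(0.173)² = -3.93×10^-4 C/m.
Applying ∮E·dA = Q_enc/ε₀ with the end caps contributing no flux:
E = 2k|λ_enc|/r = 2(8.99×10^9)(3.93×10^-4)/(0.447) = 1.58×10^7 N/C.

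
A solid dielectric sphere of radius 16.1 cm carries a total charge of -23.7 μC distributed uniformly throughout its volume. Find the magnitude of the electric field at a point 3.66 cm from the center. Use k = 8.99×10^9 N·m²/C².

|E| ≈ 1.87×10^6 N/C

Symmetry ⇒ E = E(r) r̂. Gaussian sphere of radius r = 3.66 cm (r < R).
For a uniform sphere the enclosed fraction is (r/R)³, so Q_enc = (-23.7 μC)(0.0366/0.161)³ = -2.784e-7 C.
By Gauss's law, ∮E·dA = E·4πr² = Q_enc/ε₀.
E = k|Q_enc|/r² = (8.99×10^9)(2.784e-7)/(0.0366)² = 1.87×10^6 N/C.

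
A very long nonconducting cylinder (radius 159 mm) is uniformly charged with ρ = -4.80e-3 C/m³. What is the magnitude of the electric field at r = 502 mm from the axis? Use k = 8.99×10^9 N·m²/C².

Coaxial Gaussian cylinder, radius r = 502 mm, length L (r > 159 mm, full cross-section enclosed).
λ_enc = ρ·πR² = (-4.80×10^-3)π(0.159)² = -3.812e-4 C/m.
Since E is radial and uniform over the curved surface, Φ = E·2πrL = Q_enc/ε₀ = λ_enc L/ε₀.
E = 2k|λ_enc|/r = 2(8.99×10^9)(3.812×10^-4)/(0.502) = 1.37e7 N/C.

|E| = 1.37e7 N/C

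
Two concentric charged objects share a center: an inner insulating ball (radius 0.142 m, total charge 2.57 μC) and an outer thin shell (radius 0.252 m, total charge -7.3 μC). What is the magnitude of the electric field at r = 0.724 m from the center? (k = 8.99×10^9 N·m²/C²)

E = 8.11×10^4 V/m

By spherical symmetry E is radial; choose a Gaussian sphere of radius r = 0.724 m (r > 0.252 m, enclosing both).
Q_enc = (2.57 μC) + (-7.3 μC) = -4.73e-6 C.
By Gauss's law, ∮E·dA = E·4πr² = Q_enc/ε₀.
E = k|Q_enc|/r² = (8.99×10^9)(4.73×10^-6)/(0.724)² = 8.11×10^4 N/C.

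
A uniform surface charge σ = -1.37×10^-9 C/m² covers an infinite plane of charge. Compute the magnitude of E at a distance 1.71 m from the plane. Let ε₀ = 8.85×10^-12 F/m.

Choose a cylindrical pillbox piercing the sheet, end faces (area A) parallel to it.
Flux Φ = 2EA and Q_enc = σA, so 2EA = σA/ε₀ ⇒ E = |σ|/(2ε₀), independent of distance.
E = |σ|/(2ε₀) = (1.37×10^-9)/(2·8.85×10^-12) = 77.4 N/C.

E = 77.4 N/C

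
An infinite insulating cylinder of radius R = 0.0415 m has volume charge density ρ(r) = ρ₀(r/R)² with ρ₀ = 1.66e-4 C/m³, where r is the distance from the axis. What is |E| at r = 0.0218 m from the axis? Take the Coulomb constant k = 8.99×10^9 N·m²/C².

2.82e4 N/C

Take a coaxial cylindrical Gaussian surface of radius r = 0.0218 m and length L (r < R).
λ_enc = ∫₀^r ρ(r')·2πr' dr' = (2πρ₀/R²)·r^4/4 = 3.419×10^-8 C/m.
By Gauss's law (flux through the curved wall only), E·2πrL = λ_enc L/ε₀.
E = 2k|λ_enc|/r = 2(8.99×10^9)(3.419×10^-8)/(0.0218) = 2.82e4 N/C.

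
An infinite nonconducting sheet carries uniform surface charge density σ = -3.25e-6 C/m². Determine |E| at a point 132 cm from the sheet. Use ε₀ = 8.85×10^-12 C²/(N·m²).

1.84×10^5 N/C

Choose a cylindrical pillbox piercing the sheet, end faces (area A) parallel to it.
Only the two end caps contribute flux: Φ = 2EA. With Q_enc = σA, Gauss's law gives E = |σ|/(2ε₀).
E = |σ|/(2ε₀) = (3.25e-6)/(2·8.85×10^-12) = 1.84×10^5 N/C.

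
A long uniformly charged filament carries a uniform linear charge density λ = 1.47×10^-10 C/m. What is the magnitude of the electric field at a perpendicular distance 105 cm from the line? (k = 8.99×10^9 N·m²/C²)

E ≈ 2.52 N/C

Coaxial Gaussian cylinder, radius r = 105 cm, length L.
Q_enc = λL, so λ_enc = 1.47×10^-10 C/m.
Since E is radial and uniform over the curved surface, Φ = E·2πrL = Q_enc/ε₀ = λ_enc L/ε₀.
E = 2k|λ_enc|/r = 2(8.99×10^9)(1.47e-10)/(1.05) = 2.52 N/C.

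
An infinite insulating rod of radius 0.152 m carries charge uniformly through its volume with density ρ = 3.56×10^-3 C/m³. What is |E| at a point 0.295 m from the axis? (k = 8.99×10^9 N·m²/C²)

|E| ≈ 1.57e7 V/m

Coaxial Gaussian cylinder, radius r = 0.295 m, length L (r > 0.152 m, full cross-section enclosed).
λ_enc = ρ·πR² = (3.56×10^-3)π(0.152)² = 2.584×10^-4 C/m.
Applying ∮E·dA = Q_enc/ε₀ with the end caps contributing no flux:
E = 2k|λ_enc|/r = 2(8.99×10^9)(2.584×10^-4)/(0.295) = 1.57×10^7 N/C.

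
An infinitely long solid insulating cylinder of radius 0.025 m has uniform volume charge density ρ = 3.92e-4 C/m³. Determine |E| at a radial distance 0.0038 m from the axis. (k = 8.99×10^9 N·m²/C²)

E ≈ 8.41×10^4 V/m

Take a coaxial cylindrical Gaussian surface of radius r = 0.0038 m and length L (r < R).
Enclosed charge per unit length: λ_enc = ρ·πr² = (3.92×10^-4)π(0.0038)² = 1.778e-8 C/m.
Applying ∮E·dA = Q_enc/ε₀ with the end caps contributing no flux:
E = 2k|λ_enc|/r = 2(8.99×10^9)(1.778×10^-8)/(0.0038) = 8.41×10^4 N/C.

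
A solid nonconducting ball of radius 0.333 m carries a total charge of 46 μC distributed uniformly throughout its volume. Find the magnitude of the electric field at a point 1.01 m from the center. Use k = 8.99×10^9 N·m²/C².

E ≈ 4.05e5 N/C

By spherical symmetry E is radial; choose a Gaussian sphere of radius r = 1.01 m (r > R, so the entire charge is enclosed).
Q_enc = 46 μC = 4.60×10^-5 C.
By Gauss's law, ∮E·dA = E·4πr² = Q_enc/ε₀.
E = k|Q_enc|/r² = (8.99×10^9)(4.60e-5)/(1.01)² = 4.05×10^5 N/C.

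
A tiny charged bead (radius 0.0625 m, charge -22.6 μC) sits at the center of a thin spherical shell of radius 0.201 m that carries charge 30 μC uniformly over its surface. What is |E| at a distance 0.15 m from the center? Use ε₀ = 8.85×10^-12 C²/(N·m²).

By spherical symmetry E is radial; choose a Gaussian sphere of radius r = 0.15 m (between the bodies, 0.0625 m < r < 0.201 m).
Only the inner charge is enclosed; the outer shell contributes nothing inside itself. Q_enc = -22.6 μC = -2.26×10^-5 C.
By Gauss's law, ∮E·dA = E·4πr² = Q_enc/ε₀.
E = |Q_enc|/(4πε₀r²) = (2.26×10^-5)/(4π·8.85×10^-12·(0.15)²) = 9.03×10^6 N/C.

|E| = 9.03×10^6 N/C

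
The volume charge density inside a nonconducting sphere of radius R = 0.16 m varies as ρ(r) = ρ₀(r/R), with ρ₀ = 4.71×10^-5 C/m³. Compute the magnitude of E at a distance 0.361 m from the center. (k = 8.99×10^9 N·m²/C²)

Use a concentric Gaussian sphere at r = 0.361 m (r > R, all charge enclosed).
Q_enc = 4π ∫₀^R ρ₀(r'/R)^1 r'² dr' = 4πρ₀R³/4 = 6.061×10^-7 C.
Applying ∮E·dA = Q_enc/ε₀ with Φ = E(4πr²):
E = k|Q_enc|/r² = (8.99×10^9)(6.061×10^-7)/(0.361)² = 4.18×10^4 N/C.

|E| ≈ 4.18×10^4 V/m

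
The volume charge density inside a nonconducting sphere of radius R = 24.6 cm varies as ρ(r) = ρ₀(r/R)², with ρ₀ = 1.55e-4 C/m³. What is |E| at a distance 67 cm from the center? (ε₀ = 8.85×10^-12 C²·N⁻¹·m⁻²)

|E| ≈ 1.16×10^5 N/C

Take a concentric spherical Gaussian surface of radius r = 67 cm (r > R, all charge enclosed).
Q_enc = 4π ∫₀^R ρ₀(r'/R)^2 r'² dr' = 4πρ₀R³/5 = 5.799×10^-6 C.
Gauss's law: E·4πr² = Q_enc/ε₀.
E = |Q_enc|/(4πε₀r²) = (5.799×10^-6)/(4π·8.85×10^-12·(0.67)²) = 1.16×10^5 N/C.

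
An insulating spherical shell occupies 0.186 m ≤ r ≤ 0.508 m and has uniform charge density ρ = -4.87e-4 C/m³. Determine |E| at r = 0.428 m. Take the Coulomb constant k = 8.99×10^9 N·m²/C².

E = 7.20e6 N/C

Use a concentric Gaussian sphere at r = 0.428 m (within the shell material, 0.186 m < r < 0.508 m).
Only the shell between 0.186 m and r is enclosed: Q_enc = ρ·(4π/3)(r³ − a³) = (-4.87×10^-4)·(4π/3)·((0.428)³ − (0.186)³) = -1.468e-4 C.
Gauss's law: E·4πr² = Q_enc/ε₀.
E = k|Q_enc|/r² = (8.99×10^9)(1.468e-4)/(0.428)² = 7.20e6 N/C.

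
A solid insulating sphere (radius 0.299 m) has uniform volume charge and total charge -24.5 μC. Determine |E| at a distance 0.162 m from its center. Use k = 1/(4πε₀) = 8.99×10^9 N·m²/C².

Symmetry ⇒ E = E(r) r̂. Gaussian sphere of radius r = 0.162 m (r < R).
Only the charge within r is enclosed: Q_enc = Q·(r/R)³ = (-24.5 μC)·(0.162 m/0.299 m)³ = -3.897×10^-6 C.
By Gauss's law, ∮E·dA = E·4πr² = Q_enc/ε₀.
E = k|Q_enc|/r² = (8.99×10^9)(3.897×10^-6)/(0.162)² = 1.33×10^6 N/C.

E = 1.33×10^6 N/C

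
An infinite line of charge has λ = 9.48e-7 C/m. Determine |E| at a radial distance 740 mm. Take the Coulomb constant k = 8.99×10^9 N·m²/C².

Coaxial Gaussian cylinder, radius r = 740 mm, length L.
Q_enc = λL, so λ_enc = 9.48×10^-7 C/m.
Applying ∮E·dA = Q_enc/ε₀ with the end caps contributing no flux:
E = 2k|λ_enc|/r = 2(8.99×10^9)(9.48×10^-7)/(0.74) = 2.30×10^4 N/C.

|E| = 2.30×10^4 N/C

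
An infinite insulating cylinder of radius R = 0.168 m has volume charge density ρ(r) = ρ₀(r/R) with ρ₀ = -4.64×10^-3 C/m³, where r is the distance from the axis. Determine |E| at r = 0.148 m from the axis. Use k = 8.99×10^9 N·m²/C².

E ≈ 2.28e7 V/m

By cylindrical symmetry E is radial; use a coaxial Gaussian cylinder of radius 0.148 m and length L (r < R).
Integrating ρ over the cross-section to radius r: λ_enc = (2πρ₀/R) ∫₀^r r'^2 dr' = 2πρ₀ r^3/(3·R) = -1.875e-4 C/m.
Applying ∮E·dA = Q_enc/ε₀ with the end caps contributing no flux:
E = 2k|λ_enc|/r = 2(8.99×10^9)(1.875×10^-4)/(0.148) = 2.28×10^7 N/C.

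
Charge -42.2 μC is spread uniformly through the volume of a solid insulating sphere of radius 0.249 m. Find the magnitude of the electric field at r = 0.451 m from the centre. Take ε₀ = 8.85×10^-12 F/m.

|E| = 1.87×10^6 V/m

Use a concentric Gaussian sphere at r = 0.451 m (r > R, so the entire charge is enclosed).
Q_enc = -42.2 μC = -4.22e-5 C.
By Gauss's law, ∮E·dA = E·4πr² = Q_enc/ε₀.
E = |Q_enc|/(4πε₀r²) = (4.22×10^-5)/(4π·8.85×10^-12·(0.451)²) = 1.87×10^6 N/C.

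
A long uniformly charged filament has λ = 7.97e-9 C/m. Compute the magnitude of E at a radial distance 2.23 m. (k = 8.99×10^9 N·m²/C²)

|E| ≈ 64.3 V/m

Take a coaxial cylindrical Gaussian surface of radius r = 2.23 m and length L.
Q_enc = λL, so λ_enc = 7.97×10^-9 C/m.
Gauss's law: E·2πrL = λ_enc L/ε₀.
E = 2k|λ_enc|/r = 2(8.99×10^9)(7.97×10^-9)/(2.23) = 64.3 N/C.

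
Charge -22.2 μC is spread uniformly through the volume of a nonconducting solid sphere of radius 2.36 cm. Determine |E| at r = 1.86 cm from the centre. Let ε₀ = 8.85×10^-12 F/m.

Symmetry ⇒ E = E(r) r̂. Gaussian sphere of radius r = 1.86 cm (r < R).
For a uniform sphere the enclosed fraction is (r/R)³, so Q_enc = (-22.2 μC)(0.0186/0.0236)³ = -1.087×10^-5 C.
Applying ∮E·dA = Q_enc/ε₀ with Φ = E(4πr²):
E = |Q_enc|/(4πε₀r²) = (1.087e-5)/(4π·8.85×10^-12·(0.0186)²) = 2.82×10^8 N/C.

|E| ≈ 2.82×10^8 V/m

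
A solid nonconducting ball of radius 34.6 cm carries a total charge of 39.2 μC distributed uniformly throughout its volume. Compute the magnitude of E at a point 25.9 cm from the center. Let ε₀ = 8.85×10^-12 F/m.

E ≈ 2.20×10^6 N/C

By spherical symmetry E is radial; choose a Gaussian sphere of radius r = 25.9 cm (r < R).
Only the charge within r is enclosed: Q_enc = Q·(r/R)³ = (39.2 μC)·(25.9 cm/34.6 cm)³ = 1.644×10^-5 C.
Since E is radial and uniform over the Gaussian sphere, Φ = E·4πr² = Q_enc/ε₀.
E = |Q_enc|/(4πε₀r²) = (1.644×10^-5)/(4π·8.85×10^-12·(0.259)²) = 2.20e6 N/C.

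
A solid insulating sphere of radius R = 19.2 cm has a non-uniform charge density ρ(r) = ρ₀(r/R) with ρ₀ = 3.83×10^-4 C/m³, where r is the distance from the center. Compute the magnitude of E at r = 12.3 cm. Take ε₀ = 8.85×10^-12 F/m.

8.53×10^5 N/C

Take a concentric spherical Gaussian surface of radius r = 12.3 cm (r < R).
Q_enc = ∫₀^r ρ(r')·4πr'² dr' = (4πρ₀/R) ∫₀^r r'^3 dr' = 4πρ₀ r^4/(4·R) = 1.434e-6 C.
Applying ∮E·dA = Q_enc/ε₀ with Φ = E(4πr²):
E = |Q_enc|/(4πε₀r²) = (1.434×10^-6)/(4π·8.85×10^-12·(0.123)²) = 8.53×10^5 N/C.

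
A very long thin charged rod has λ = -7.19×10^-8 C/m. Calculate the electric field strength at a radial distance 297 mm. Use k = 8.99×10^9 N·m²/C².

|E| ≈ 4.35×10^3 V/m

Take a coaxial cylindrical Gaussian surface of radius r = 297 mm and length L.
Q_enc = λL, so λ_enc = -7.19×10^-8 C/m.
By Gauss's law (flux through the curved wall only), E·2πrL = λ_enc L/ε₀.
E = 2k|λ_enc|/r = 2(8.99×10^9)(7.19×10^-8)/(0.297) = 4.35×10^3 N/C.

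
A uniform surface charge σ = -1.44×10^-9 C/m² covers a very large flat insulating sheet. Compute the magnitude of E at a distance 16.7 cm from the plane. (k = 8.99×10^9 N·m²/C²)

Choose a cylindrical pillbox piercing the sheet, end faces (area A) parallel to it.
Only the two end caps contribute flux: Φ = 2EA. With Q_enc = σA, Gauss's law gives E = |σ|/(2ε₀).
E = 2πk|σ| = 2π(8.99×10^9)(1.44e-9) = 81.3 N/C.

|E| ≈ 81.3 V/m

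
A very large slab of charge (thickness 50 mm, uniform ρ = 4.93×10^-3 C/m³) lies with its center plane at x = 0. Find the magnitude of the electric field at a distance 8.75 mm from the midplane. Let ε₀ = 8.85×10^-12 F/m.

By symmetry E is perpendicular to the slab. A Gaussian pillbox from −8.75 mm to +8.75 mm (face area A) lies entirely within the slab.
Q_enc = ρ·(2x)·A and flux = 2EA, so 2EA = 2ρxA/ε₀ ⇒ E = |ρ|x/ε₀.
E = (4.93e-3)(0.00875)/(8.85×10^-12) = 4.87×10^6 N/C.

E = 4.87×10^6 N/C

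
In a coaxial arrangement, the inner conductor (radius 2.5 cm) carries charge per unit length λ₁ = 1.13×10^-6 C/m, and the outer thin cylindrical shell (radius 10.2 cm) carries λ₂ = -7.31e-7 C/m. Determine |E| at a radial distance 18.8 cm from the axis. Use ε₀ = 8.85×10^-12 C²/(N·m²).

Choose a coaxial cylinder of radius r = 18.8 cm (arbitrary length L) as the Gaussian surface (r > 10.2 cm, enclosing both).
λ_enc = λ₁ + λ₂ = (1.13×10^-6) + (-7.31e-7) = 3.99×10^-7 C/m.
By Gauss's law (flux through the curved wall only), E·2πrL = λ_enc L/ε₀.
E = |λ_enc|/(2πε₀r) = (3.99×10^-7)/(2π·8.85×10^-12·0.188) = 3.82×10^4 N/C.

3.82e4 N/C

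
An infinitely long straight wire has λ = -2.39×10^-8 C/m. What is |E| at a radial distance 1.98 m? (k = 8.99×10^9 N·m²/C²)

Coaxial Gaussian cylinder, radius r = 1.98 m, length L.
Q_enc = λL, so λ_enc = -2.39×10^-8 C/m.
Since E is radial and uniform over the curved surface, Φ = E·2πrL = Q_enc/ε₀ = λ_enc L/ε₀.
E = 2k|λ_enc|/r = 2(8.99×10^9)(2.39e-8)/(1.98) = 217 N/C.

E ≈ 217 N/C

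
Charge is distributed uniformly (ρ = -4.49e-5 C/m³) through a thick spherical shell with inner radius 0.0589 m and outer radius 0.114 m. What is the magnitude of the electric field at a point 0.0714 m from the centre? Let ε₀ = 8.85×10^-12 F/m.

Symmetry ⇒ E = E(r) r̂. Gaussian sphere of radius r = 0.0714 m (within the shell material, 0.0589 m < r < 0.114 m).
Enclosed charge is the volume from a to r: Q_enc = (4π/3)ρ(r³ − a³) = -3.003×10^-8 C.
Applying ∮E·dA = Q_enc/ε₀ with Φ = E(4πr²):
E = |Q_enc|/(4πε₀r²) = (3.003e-8)/(4π·8.85×10^-12·(0.0714)²) = 5.30×10^4 N/C.

5.30×10^4 N/C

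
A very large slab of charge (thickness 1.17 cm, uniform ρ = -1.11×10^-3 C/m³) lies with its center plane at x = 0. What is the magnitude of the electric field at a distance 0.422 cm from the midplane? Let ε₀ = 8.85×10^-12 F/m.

By symmetry E is perpendicular to the slab. A Gaussian pillbox from −0.422 cm to +0.422 cm (face area A) lies entirely within the slab.
Q_enc = ρ·(2x)·A and flux = 2EA, so 2EA = 2ρxA/ε₀ ⇒ E = |ρ|x/ε₀.
E = (1.11×10^-3)(0.00422)/(8.85×10^-12) = 5.29e5 N/C.

E ≈ 5.29×10^5 N/C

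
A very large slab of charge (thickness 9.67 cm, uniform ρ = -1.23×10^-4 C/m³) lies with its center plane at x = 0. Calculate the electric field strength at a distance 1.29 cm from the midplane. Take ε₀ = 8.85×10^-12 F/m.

By symmetry E is perpendicular to the slab. A Gaussian pillbox from −1.29 cm to +1.29 cm (face area A) lies entirely within the slab.
Q_enc = ρ·(2x)·A and flux = 2EA, so 2EA = 2ρxA/ε₀ ⇒ E = |ρ|x/ε₀.
E = (1.23×10^-4)(0.0129)/(8.85×10^-12) = 1.79×10^5 N/C.

|E| = 1.79e5 V/m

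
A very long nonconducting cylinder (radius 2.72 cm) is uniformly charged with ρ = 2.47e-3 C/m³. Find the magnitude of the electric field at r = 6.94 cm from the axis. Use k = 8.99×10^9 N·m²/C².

Coaxial Gaussian cylinder, radius r = 6.94 cm, length L (r > 2.72 cm, full cross-section enclosed).
λ_enc = ρ·πR² = (2.47×10^-3)π(0.0272)² = 5.741e-6 C/m.
Applying ∮E·dA = Q_enc/ε₀ with the end caps contributing no flux:
E = 2k|λ_enc|/r = 2(8.99×10^9)(5.741e-6)/(0.0694) = 1.49×10^6 N/C.

|E| ≈ 1.49×10^6 V/m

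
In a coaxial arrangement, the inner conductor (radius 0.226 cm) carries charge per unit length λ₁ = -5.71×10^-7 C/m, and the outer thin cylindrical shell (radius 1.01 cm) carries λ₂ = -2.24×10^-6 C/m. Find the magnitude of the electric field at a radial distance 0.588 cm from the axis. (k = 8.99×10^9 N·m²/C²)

1.75×10^6 N/C

Take a coaxial cylindrical Gaussian surface of radius r = 0.588 cm and length L (between the conductors, 0.226 cm < r < 1.01 cm).
The shell at 1.01 cm lies outside the Gaussian surface, so λ_enc = λ₁ = -5.71×10^-7 C/m.
Applying ∮E·dA = Q_enc/ε₀ with the end caps contributing no flux:
E = 2k|λ_enc|/r = 2(8.99×10^9)(5.71×10^-7)/(0.00588) = 1.75×10^6 N/C.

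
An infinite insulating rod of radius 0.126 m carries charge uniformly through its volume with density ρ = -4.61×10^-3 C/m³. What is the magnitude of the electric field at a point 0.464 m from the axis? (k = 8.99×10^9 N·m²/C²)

Choose a coaxial cylinder of radius r = 0.464 m (arbitrary length L) as the Gaussian surface (r > 0.126 m, full cross-section enclosed).
λ_enc = ρ·πR² = (-4.61×10^-3)π(0.126)² = -2.299×10^-4 C/m.
Gauss's law: E·2πrL = λ_enc L/ε₀.
E = 2k|λ_enc|/r = 2(8.99×10^9)(2.299×10^-4)/(0.464) = 8.91e6 N/C.

|E| = 8.91e6 N/C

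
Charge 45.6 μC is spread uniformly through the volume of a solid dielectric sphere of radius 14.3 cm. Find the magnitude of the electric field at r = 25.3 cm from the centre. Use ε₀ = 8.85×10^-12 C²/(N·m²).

E = 6.41×10^6 N/C

Use a concentric Gaussian sphere at r = 25.3 cm (r > R, so the entire charge is enclosed).
Q_enc = 45.6 μC = 4.56×10^-5 C.
Gauss's law: E·4πr² = Q_enc/ε₀.
E = |Q_enc|/(4πε₀r²) = (4.56e-5)/(4π·8.85×10^-12·(0.253)²) = 6.41e6 N/C.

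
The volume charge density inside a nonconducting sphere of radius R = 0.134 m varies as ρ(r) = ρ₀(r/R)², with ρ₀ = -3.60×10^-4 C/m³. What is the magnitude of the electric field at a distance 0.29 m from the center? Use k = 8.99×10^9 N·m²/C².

Symmetry ⇒ E = E(r) r̂. Gaussian sphere of radius r = 0.29 m (r > R, all charge enclosed).
Q_enc = 4π ∫₀^R ρ₀(r'/R)^2 r'² dr' = 4πρ₀R³/5 = -2.177e-6 C.
Since E is radial and uniform over the Gaussian sphere, Φ = E·4πr² = Q_enc/ε₀.
E = k|Q_enc|/r² = (8.99×10^9)(2.177e-6)/(0.29)² = 2.33×10^5 N/C.

|E| = 2.33×10^5 N/C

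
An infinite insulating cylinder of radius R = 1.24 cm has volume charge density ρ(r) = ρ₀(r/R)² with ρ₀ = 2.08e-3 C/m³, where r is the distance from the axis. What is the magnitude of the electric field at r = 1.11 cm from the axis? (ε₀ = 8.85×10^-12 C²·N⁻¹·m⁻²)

By cylindrical symmetry E is radial; use a coaxial Gaussian cylinder of radius 1.11 cm and length L (r < R).
Integrating ρ over the cross-section to radius r: λ_enc = (2πρ₀/R²) ∫₀^r r'^3 dr' = 2πρ₀ r^4/(4·R²) = 3.226×10^-7 C/m.
By Gauss's law (flux through the curved wall only), E·2πrL = λ_enc L/ε₀.
E = |λ_enc|/(2πε₀r) = (3.226×10^-7)/(2π·8.85×10^-12·0.0111) = 5.23×10^5 N/C.

E ≈ 5.23×10^5 N/C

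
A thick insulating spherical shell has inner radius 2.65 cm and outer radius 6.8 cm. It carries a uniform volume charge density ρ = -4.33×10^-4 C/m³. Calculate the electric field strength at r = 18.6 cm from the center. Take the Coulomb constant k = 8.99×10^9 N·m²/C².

Symmetry ⇒ E = E(r) r̂. Gaussian sphere of radius r = 18.6 cm (r > 6.8 cm, enclosing the whole shell).
Q_enc = ρ·(4π/3)(b³ − a³) = (-4.33×10^-4)·(4π/3)·((0.068)³ − (0.0265)³) = -5.365×10^-7 C.
Gauss's law: E·4πr² = Q_enc/ε₀.
E = k|Q_enc|/r² = (8.99×10^9)(5.365×10^-7)/(0.186)² = 1.39e5 N/C.

E = 1.39e5 V/m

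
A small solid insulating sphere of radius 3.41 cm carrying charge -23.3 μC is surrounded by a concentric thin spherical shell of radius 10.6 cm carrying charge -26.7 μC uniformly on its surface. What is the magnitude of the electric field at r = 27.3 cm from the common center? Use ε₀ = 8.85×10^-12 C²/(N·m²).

E = 6.03×10^6 N/C

Use a concentric Gaussian sphere at r = 27.3 cm (r > 10.6 cm, enclosing both).
Q_enc = (-23.3 μC) + (-26.7 μC) = -5.00e-5 C.
By Gauss's law, ∮E·dA = E·4πr² = Q_enc/ε₀.
E = |Q_enc|/(4πε₀r²) = (5.00×10^-5)/(4π·8.85×10^-12·(0.273)²) = 6.03×10^6 N/C.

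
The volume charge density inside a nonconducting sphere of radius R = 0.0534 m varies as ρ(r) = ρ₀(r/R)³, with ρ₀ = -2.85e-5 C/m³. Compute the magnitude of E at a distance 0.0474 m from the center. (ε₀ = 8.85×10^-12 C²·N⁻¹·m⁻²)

By spherical symmetry E is radial; choose a Gaussian sphere of radius r = 0.0474 m (r < R).
Integrate the density: Q_enc = 4π ∫₀^r ρ₀(r'/R)^3 r'² dr' = 4πρ₀ r^6/(6·R³) = -4.446×10^-9 C.
Gauss's law: E·4πr² = Q_enc/ε₀.
E = |Q_enc|/(4πε₀r²) = (4.446×10^-9)/(4π·8.85×10^-12·(0.0474)²) = 1.78×10^4 N/C.

E = 1.78×10^4 V/m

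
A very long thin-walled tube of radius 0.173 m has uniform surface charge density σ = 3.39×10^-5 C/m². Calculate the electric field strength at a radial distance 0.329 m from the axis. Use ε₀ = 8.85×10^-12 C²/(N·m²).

Choose a coaxial cylinder of radius r = 0.329 m (arbitrary length L) as the Gaussian surface (r > 0.173 m).
The whole shell is enclosed: λ_enc = σ·2πR = (3.39×10^-5)·2π·(0.173) = 3.685×10^-5 C/m.
Applying ∮E·dA = Q_enc/ε₀ with the end caps contributing no flux:
E = |λ_enc|/(2πε₀r) = (3.685×10^-5)/(2π·8.85×10^-12·0.329) = 2.01×10^6 N/C.

E = 2.01e6 N/C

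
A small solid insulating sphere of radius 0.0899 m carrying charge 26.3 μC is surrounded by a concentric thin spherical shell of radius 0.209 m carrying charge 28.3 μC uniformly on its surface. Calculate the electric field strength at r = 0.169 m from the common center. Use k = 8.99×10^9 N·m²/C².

E ≈ 8.28e6 V/m

By spherical symmetry E is radial; choose a Gaussian sphere of radius r = 0.169 m (between the bodies, 0.0899 m < r < 0.209 m).
The shell at 0.209 m lies outside the Gaussian surface, so Q_enc = 26.3 μC = 2.63×10^-5 C.
Since E is radial and uniform over the Gaussian sphere, Φ = E·4πr² = Q_enc/ε₀.
E = k|Q_enc|/r² = (8.99×10^9)(2.63×10^-5)/(0.169)² = 8.28×10^6 N/C.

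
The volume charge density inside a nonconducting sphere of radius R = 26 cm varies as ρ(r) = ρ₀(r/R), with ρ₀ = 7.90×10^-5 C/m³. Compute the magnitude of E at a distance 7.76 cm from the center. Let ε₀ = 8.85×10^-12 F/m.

|E| = 5.17e4 N/C

By spherical symmetry E is radial; choose a Gaussian sphere of radius r = 7.76 cm (r < R).
Integrate the density: Q_enc = 4π ∫₀^r ρ₀(r'/R)^1 r'² dr' = 4πρ₀ r^4/(4·R) = 3.461×10^-8 C.
By Gauss's law, ∮E·dA = E·4πr² = Q_enc/ε₀.
E = |Q_enc|/(4πε₀r²) = (3.461e-8)/(4π·8.85×10^-12·(0.0776)²) = 5.17×10^4 N/C.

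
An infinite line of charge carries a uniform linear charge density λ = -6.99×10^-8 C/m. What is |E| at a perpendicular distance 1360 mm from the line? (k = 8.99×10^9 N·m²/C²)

|E| ≈ 924 N/C

Coaxial Gaussian cylinder, radius r = 1360 mm, length L.
Q_enc = λL, so λ_enc = -6.99×10^-8 C/m.
By Gauss's law (flux through the curved wall only), E·2πrL = λ_enc L/ε₀.
E = 2k|λ_enc|/r = 2(8.99×10^9)(6.99×10^-8)/(1.36) = 924 N/C.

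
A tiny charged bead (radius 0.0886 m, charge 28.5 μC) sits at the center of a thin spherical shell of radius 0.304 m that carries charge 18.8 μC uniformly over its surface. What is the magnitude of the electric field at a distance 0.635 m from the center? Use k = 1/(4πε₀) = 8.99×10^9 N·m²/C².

Symmetry ⇒ E = E(r) r̂. Gaussian sphere of radius r = 0.635 m (r > 0.304 m, enclosing both).
Q_enc = (28.5 μC) + (18.8 μC) = 4.73×10^-5 C.
Gauss's law: E·4πr² = Q_enc/ε₀.
E = k|Q_enc|/r² = (8.99×10^9)(4.73×10^-5)/(0.635)² = 1.05×10^6 N/C.

E ≈ 1.05e6 V/m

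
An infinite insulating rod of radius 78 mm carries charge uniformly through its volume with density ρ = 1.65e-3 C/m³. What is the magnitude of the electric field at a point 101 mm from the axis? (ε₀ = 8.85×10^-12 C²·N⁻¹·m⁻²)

By cylindrical symmetry E is radial; use a coaxial Gaussian cylinder of radius 101 mm and length L (r > 78 mm, full cross-section enclosed).
λ_enc = ρ·πR² = (1.65×10^-3)π(0.078)² = 3.154×10^-5 C/m.
Gauss's law: E·2πrL = λ_enc L/ε₀.
E = |λ_enc|/(2πε₀r) = (3.154e-5)/(2π·8.85×10^-12·0.101) = 5.62e6 N/C.

E = 5.62e6 N/C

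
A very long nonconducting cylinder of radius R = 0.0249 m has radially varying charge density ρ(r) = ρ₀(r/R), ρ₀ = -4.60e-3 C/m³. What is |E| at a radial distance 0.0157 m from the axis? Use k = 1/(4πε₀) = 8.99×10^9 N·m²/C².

Take a coaxial cylindrical Gaussian surface of radius r = 0.0157 m and length L (r < R).
Integrating ρ over the cross-section to radius r: λ_enc = (2πρ₀/R) ∫₀^r r'^2 dr' = 2πρ₀ r^3/(3·R) = -1.497e-6 C/m.
Since E is radial and uniform over the curved surface, Φ = E·2πrL = Q_enc/ε₀ = λ_enc L/ε₀.
E = 2k|λ_enc|/r = 2(8.99×10^9)(1.497×10^-6)/(0.0157) = 1.71e6 N/C.

1.71×10^6 V/m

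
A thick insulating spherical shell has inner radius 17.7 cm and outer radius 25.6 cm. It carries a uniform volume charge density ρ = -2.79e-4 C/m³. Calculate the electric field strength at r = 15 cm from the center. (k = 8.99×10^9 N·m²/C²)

E = 0

By spherical symmetry E is radial; choose a Gaussian sphere of radius r = 15 cm (r < 17.7 cm, inside the empty cavity).
No charge is enclosed, so by Gauss's law E·4πr² = 0 ⇒ E = 0.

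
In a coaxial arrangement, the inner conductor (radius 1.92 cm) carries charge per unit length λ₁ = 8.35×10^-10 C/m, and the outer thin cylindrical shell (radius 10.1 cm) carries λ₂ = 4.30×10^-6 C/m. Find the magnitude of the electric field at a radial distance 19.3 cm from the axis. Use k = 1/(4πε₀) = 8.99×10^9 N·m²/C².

By cylindrical symmetry E is radial; use a coaxial Gaussian cylinder of radius 19.3 cm and length L (r > 10.1 cm, enclosing both).
λ_enc = λ₁ + λ₂ = (8.35×10^-10) + (4.30e-6) = 4.301e-6 C/m.
Since E is radial and uniform over the curved surface, Φ = E·2πrL = Q_enc/ε₀ = λ_enc L/ε₀.
E = 2k|λ_enc|/r = 2(8.99×10^9)(4.301×10^-6)/(0.193) = 4.01e5 N/C.

E = 4.01e5 V/m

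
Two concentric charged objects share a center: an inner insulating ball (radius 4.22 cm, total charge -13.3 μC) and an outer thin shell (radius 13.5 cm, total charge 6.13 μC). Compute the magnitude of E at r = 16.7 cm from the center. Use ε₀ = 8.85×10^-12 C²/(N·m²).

Take a concentric spherical Gaussian surface of radius r = 16.7 cm (r > 13.5 cm, enclosing both).
Q_enc = (-13.3 μC) + (6.13 μC) = -7.17e-6 C.
Applying ∮E·dA = Q_enc/ε₀ with Φ = E(4πr²):
E = |Q_enc|/(4πε₀r²) = (7.17×10^-6)/(4π·8.85×10^-12·(0.167)²) = 2.31e6 N/C.

E ≈ 2.31e6 N/C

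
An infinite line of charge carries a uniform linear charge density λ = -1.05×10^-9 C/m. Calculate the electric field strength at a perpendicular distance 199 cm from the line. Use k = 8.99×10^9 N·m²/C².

Coaxial Gaussian cylinder, radius r = 199 cm, length L.
Q_enc = λL, so λ_enc = -1.05e-9 C/m.
Since E is radial and uniform over the curved surface, Φ = E·2πrL = Q_enc/ε₀ = λ_enc L/ε₀.
E = 2k|λ_enc|/r = 2(8.99×10^9)(1.05×10^-9)/(1.99) = 9.49 N/C.

E = 9.49 N/C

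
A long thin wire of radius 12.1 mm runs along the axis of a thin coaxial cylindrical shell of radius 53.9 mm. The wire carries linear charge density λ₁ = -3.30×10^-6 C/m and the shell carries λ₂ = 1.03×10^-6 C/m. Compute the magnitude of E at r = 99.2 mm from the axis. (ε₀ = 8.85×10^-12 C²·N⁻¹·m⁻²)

Coaxial Gaussian cylinder, radius r = 99.2 mm, length L (r > 53.9 mm, enclosing both).
λ_enc = λ₁ + λ₂ = (-3.30×10^-6) + (1.03×10^-6) = -2.27e-6 C/m.
Since E is radial and uniform over the curved surface, Φ = E·2πrL = Q_enc/ε₀ = λ_enc L/ε₀.
E = |λ_enc|/(2πε₀r) = (2.27×10^-6)/(2π·8.85×10^-12·0.0992) = 4.12×10^5 N/C.

E = 4.12×10^5 V/m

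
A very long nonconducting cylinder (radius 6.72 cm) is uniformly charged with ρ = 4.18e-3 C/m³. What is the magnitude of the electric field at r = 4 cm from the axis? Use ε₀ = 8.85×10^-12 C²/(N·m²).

|E| ≈ 9.45×10^6 V/m

Choose a coaxial cylinder of radius r = 4 cm (arbitrary length L) as the Gaussian surface (r < R).
Charge inside radius r per length L is ρ·πr²·L, so λ_enc = ρπr² = 2.101×10^-5 C/m.
By Gauss's law (flux through the curved wall only), E·2πrL = λ_enc L/ε₀.
E = |λ_enc|/(2πε₀r) = (2.101×10^-5)/(2π·8.85×10^-12·0.04) = 9.45×10^6 N/C.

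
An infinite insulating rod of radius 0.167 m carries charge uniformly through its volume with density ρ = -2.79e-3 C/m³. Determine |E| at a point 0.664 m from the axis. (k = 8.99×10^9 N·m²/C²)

Choose a coaxial cylinder of radius r = 0.664 m (arbitrary length L) as the Gaussian surface (r > 0.167 m, full cross-section enclosed).
λ_enc = ρ·πR² = (-2.79e-3)π(0.167)² = -2.444×10^-4 C/m.
Since E is radial and uniform over the curved surface, Φ = E·2πrL = Q_enc/ε₀ = λ_enc L/ε₀.
E = 2k|λ_enc|/r = 2(8.99×10^9)(2.444×10^-4)/(0.664) = 6.62e6 N/C.

6.62×10^6 V/m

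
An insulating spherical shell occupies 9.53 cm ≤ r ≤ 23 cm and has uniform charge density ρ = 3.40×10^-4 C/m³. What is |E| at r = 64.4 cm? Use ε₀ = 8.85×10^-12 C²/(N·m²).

Use a concentric Gaussian sphere at r = 64.4 cm (r > 23 cm, enclosing the whole shell).
Q_enc = ρ·(4π/3)(b³ − a³) = (3.40e-4)·(4π/3)·((0.23)³ − (0.0953)³) = 1.61×10^-5 C.
Applying ∮E·dA = Q_enc/ε₀ with Φ = E(4πr²):
E = |Q_enc|/(4πε₀r²) = (1.61×10^-5)/(4π·8.85×10^-12·(0.644)²) = 3.49e5 N/C.

E ≈ 3.49×10^5 N/C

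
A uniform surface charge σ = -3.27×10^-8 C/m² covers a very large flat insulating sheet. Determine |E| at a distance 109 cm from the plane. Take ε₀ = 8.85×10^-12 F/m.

1.85e3 V/m

Choose a cylindrical pillbox piercing the sheet, end faces (area A) parallel to it.
Only the two end caps contribute flux: Φ = 2EA. With Q_enc = σA, Gauss's law gives E = |σ|/(2ε₀).
E = |σ|/(2ε₀) = (3.27e-8)/(2·8.85×10^-12) = 1.85×10^3 N/C.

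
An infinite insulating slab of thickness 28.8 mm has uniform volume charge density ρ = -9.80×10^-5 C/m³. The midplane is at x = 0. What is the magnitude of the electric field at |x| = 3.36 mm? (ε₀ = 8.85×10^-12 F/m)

By symmetry E is perpendicular to the slab. A Gaussian pillbox from −3.36 mm to +3.36 mm (face area A) lies entirely within the slab.
Q_enc = ρ·(2x)·A and flux = 2EA, so 2EA = 2ρxA/ε₀ ⇒ E = |ρ|x/ε₀.
E = (9.80×10^-5)(0.00336)/(8.85×10^-12) = 3.72×10^4 N/C.

|E| = 3.72×10^4 N/C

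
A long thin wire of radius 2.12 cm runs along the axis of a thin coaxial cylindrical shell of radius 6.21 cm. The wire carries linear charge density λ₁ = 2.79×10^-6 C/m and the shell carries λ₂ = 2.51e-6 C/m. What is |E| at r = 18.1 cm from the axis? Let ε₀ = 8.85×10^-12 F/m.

Take a coaxial cylindrical Gaussian surface of radius r = 18.1 cm and length L (r > 6.21 cm, enclosing both).
λ_enc = λ₁ + λ₂ = (2.79e-6) + (2.51×10^-6) = 5.30×10^-6 C/m.
Since E is radial and uniform over the curved surface, Φ = E·2πrL = Q_enc/ε₀ = λ_enc L/ε₀.
E = |λ_enc|/(2πε₀r) = (5.30×10^-6)/(2π·8.85×10^-12·0.181) = 5.27e5 N/C.

|E| = 5.27e5 N/C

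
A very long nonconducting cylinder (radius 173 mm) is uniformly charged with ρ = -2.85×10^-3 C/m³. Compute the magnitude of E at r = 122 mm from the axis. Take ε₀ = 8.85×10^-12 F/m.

Take a coaxial cylindrical Gaussian surface of radius r = 122 mm and length L (r < R).
Charge inside radius r per length L is ρ·πr²·L, so λ_enc = ρπr² = -1.333×10^-4 C/m.
Since E is radial and uniform over the curved surface, Φ = E·2πrL = Q_enc/ε₀ = λ_enc L/ε₀.
E = |λ_enc|/(2πε₀r) = (1.333×10^-4)/(2π·8.85×10^-12·0.122) = 1.96e7 N/C.

E ≈ 1.96e7 N/C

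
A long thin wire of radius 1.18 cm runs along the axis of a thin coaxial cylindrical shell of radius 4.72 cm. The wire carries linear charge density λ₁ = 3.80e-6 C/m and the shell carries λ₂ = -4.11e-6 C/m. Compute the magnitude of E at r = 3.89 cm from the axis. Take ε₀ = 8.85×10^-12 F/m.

Choose a coaxial cylinder of radius r = 3.89 cm (arbitrary length L) as the Gaussian surface (between the conductors, 1.18 cm < r < 4.72 cm).
The shell at 4.72 cm lies outside the Gaussian surface, so λ_enc = λ₁ = 3.80×10^-6 C/m.
Applying ∮E·dA = Q_enc/ε₀ with the end caps contributing no flux:
E = |λ_enc|/(2πε₀r) = (3.80e-6)/(2π·8.85×10^-12·0.0389) = 1.76e6 N/C.

|E| = 1.76×10^6 V/m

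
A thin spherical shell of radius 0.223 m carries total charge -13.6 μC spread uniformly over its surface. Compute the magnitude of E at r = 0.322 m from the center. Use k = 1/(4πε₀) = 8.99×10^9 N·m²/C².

1.18e6 V/m

Use a concentric Gaussian sphere at r = 0.322 m (r > 0.223 m).
The entire shell is enclosed: Q_enc = -1.36e-5 C.
Gauss's law: E·4πr² = Q_enc/ε₀.
E = k|Q_enc|/r² = (8.99×10^9)(1.36×10^-5)/(0.322)² = 1.18e6 N/C.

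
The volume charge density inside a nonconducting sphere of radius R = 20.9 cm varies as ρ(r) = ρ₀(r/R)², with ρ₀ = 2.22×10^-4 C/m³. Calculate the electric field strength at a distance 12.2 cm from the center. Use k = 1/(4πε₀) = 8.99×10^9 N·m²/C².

By spherical symmetry E is radial; choose a Gaussian sphere of radius r = 12.2 cm (r < R).
Integrate the density: Q_enc = 4π ∫₀^r ρ₀(r'/R)^2 r'² dr' = 4πρ₀ r^5/(5·R²) = 3.452×10^-7 C.
Since E is radial and uniform over the Gaussian sphere, Φ = E·4πr² = Q_enc/ε₀.
E = k|Q_enc|/r² = (8.99×10^9)(3.452e-7)/(0.122)² = 2.09e5 N/C.

E = 2.09e5 N/C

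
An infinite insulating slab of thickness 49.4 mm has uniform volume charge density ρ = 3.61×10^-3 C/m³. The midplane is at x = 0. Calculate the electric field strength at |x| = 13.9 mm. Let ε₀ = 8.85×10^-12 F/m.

5.67×10^6 N/C

By symmetry E is perpendicular to the slab. A Gaussian pillbox from −13.9 mm to +13.9 mm (face area A) lies entirely within the slab.
Q_enc = ρ·(2x)·A and flux = 2EA, so 2EA = 2ρxA/ε₀ ⇒ E = |ρ|x/ε₀.
E = (3.61e-3)(0.0139)/(8.85×10^-12) = 5.67×10^6 N/C.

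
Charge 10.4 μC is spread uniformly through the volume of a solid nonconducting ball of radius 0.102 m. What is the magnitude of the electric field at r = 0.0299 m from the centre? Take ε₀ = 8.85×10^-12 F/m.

E = 2.63×10^6 N/C

Take a concentric spherical Gaussian surface of radius r = 0.0299 m (r < R).
For a uniform sphere the enclosed fraction is (r/R)³, so Q_enc = (10.4 μC)(0.0299/0.102)³ = 2.62×10^-7 C.
Applying ∮E·dA = Q_enc/ε₀ with Φ = E(4πr²):
E = |Q_enc|/(4πε₀r²) = (2.62e-7)/(4π·8.85×10^-12·(0.0299)²) = 2.63e6 N/C.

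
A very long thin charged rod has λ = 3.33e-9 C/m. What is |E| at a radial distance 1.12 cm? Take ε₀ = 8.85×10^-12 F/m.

Take a coaxial cylindrical Gaussian surface of radius r = 1.12 cm and length L.
Q_enc = λL, so λ_enc = 3.33×10^-9 C/m.
By Gauss's law (flux through the curved wall only), E·2πrL = λ_enc L/ε₀.
E = |λ_enc|/(2πε₀r) = (3.33e-9)/(2π·8.85×10^-12·0.0112) = 5.35×10^3 N/C.

|E| ≈ 5.35e3 V/m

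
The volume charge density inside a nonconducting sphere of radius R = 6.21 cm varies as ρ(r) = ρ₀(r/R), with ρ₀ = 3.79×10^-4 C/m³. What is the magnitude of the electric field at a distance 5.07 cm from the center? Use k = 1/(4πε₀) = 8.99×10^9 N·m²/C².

E = 4.43e5 V/m

By spherical symmetry E is radial; choose a Gaussian sphere of radius r = 5.07 cm (r < R).
Q_enc = ∫₀^r ρ(r')·4πr'² dr' = (4πρ₀/R) ∫₀^r r'^3 dr' = 4πρ₀ r^4/(4·R) = 1.267e-7 C.
By Gauss's law, ∮E·dA = E·4πr² = Q_enc/ε₀.
E = k|Q_enc|/r² = (8.99×10^9)(1.267×10^-7)/(0.0507)² = 4.43×10^5 N/C.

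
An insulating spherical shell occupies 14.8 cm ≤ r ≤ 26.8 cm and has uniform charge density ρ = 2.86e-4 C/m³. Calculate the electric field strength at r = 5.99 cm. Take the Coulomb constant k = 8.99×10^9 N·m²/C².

E = 0 (no enclosed charge)

Take a concentric spherical Gaussian surface of radius r = 5.99 cm (r < 14.8 cm, inside the empty cavity).
No charge is enclosed, so by Gauss's law E·4πr² = 0 ⇒ E = 0.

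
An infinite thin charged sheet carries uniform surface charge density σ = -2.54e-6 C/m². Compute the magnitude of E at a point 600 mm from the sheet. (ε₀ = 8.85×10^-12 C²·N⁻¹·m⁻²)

|E| ≈ 1.44×10^5 N/C

Choose a cylindrical pillbox piercing the sheet, end faces (area A) parallel to it.
Flux Φ = 2EA and Q_enc = σA, so 2EA = σA/ε₀ ⇒ E = |σ|/(2ε₀), independent of distance.
E = |σ|/(2ε₀) = (2.54e-6)/(2·8.85×10^-12) = 1.44e5 N/C.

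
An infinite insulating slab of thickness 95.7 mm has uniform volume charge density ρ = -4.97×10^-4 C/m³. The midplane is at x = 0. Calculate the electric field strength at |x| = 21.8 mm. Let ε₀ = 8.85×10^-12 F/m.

1.22×10^6 V/m

By symmetry E is perpendicular to the slab. A Gaussian pillbox from −21.8 mm to +21.8 mm (face area A) lies entirely within the slab.
Q_enc = ρ·(2x)·A and flux = 2EA, so 2EA = 2ρxA/ε₀ ⇒ E = |ρ|x/ε₀.
E = (4.97×10^-4)(0.0218)/(8.85×10^-12) = 1.22×10^6 N/C.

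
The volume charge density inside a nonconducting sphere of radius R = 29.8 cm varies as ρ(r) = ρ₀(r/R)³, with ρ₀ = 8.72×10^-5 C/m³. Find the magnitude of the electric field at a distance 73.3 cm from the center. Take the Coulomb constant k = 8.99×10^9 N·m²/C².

Symmetry ⇒ E = E(r) r̂. Gaussian sphere of radius r = 73.3 cm (r > R, all charge enclosed).
Q_enc = 4π ∫₀^R ρ₀(r'/R)^3 r'² dr' = 4πρ₀R³/6 = 4.833×10^-6 C.
Since E is radial and uniform over the Gaussian sphere, Φ = E·4πr² = Q_enc/ε₀.
E = k|Q_enc|/r² = (8.99×10^9)(4.833×10^-6)/(0.733)² = 8.09e4 N/C.

E ≈ 8.09e4 V/m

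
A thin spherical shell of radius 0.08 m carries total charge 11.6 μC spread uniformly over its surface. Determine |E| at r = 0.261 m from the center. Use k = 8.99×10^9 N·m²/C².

Use a concentric Gaussian sphere at r = 0.261 m (r > 0.08 m).
The entire shell is enclosed: Q_enc = 1.16×10^-5 C.
Since E is radial and uniform over the Gaussian sphere, Φ = E·4πr² = Q_enc/ε₀.
E = k|Q_enc|/r² = (8.99×10^9)(1.16×10^-5)/(0.261)² = 1.53×10^6 N/C.

E ≈ 1.53×10^6 V/m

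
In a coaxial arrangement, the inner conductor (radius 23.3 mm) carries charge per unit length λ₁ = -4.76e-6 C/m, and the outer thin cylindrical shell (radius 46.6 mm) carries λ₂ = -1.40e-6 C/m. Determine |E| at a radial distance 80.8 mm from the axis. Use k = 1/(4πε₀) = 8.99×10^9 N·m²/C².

|E| ≈ 1.37×10^6 N/C

Choose a coaxial cylinder of radius r = 80.8 mm (arbitrary length L) as the Gaussian surface (r > 46.6 mm, enclosing both).
λ_enc = λ₁ + λ₂ = (-4.76e-6) + (-1.40×10^-6) = -6.16e-6 C/m.
Gauss's law: E·2πrL = λ_enc L/ε₀.
E = 2k|λ_enc|/r = 2(8.99×10^9)(6.16e-6)/(0.0808) = 1.37×10^6 N/C.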